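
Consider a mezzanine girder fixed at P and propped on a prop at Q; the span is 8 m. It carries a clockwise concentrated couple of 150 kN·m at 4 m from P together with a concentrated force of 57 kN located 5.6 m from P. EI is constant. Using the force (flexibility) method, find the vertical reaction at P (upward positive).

R_P = 3.787 kN

Take the reaction at Q as the redundant and release it; the primary structure is a cantilever fixed at P.
Deflection at Q on the released cantilever, summing each load's contribution:
  clockwise couple 150 at a = 4: M₀a(2L − a)/(2EI) = 3600/EI
  point load 57 at a = 5.6: Pa²(3L − a)/(6EI) = 5482/EI
  δ_0 = 9082/EI
Flexibility coefficient — unit upward force at Q: δ_{QQ} = L³/(3EI) = 170.7/EI.
The prop prevents deflection at Q: R_Q = δ_0/δ_{QQ} = 9082/170.7 = 53.21 kN.
Vertical equilibrium: R_P = ΣP − R_Q = 57 − 53.21 = 3.787 kN.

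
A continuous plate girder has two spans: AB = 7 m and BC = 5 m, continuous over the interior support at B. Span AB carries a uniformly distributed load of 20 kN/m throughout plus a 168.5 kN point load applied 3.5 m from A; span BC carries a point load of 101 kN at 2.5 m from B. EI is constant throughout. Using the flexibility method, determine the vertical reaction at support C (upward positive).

Release continuity at B by inserting a hinge; the redundant is the internal moment M_B. The primary structure is two simply-supported spans AB and BC.
Rotations at B on the released spans (each span's end-slope, ×1/EI):
  span AB: UDL 20: wL³/(24EI) = 285.8/EI
  span AB: point load 168.5 at a = 3.5: Pab(L + a)/(6LEI) = 516/EI
  span BC: point load 101 at a = 2.5: Pab(L + b)/(6LEI) = 157.8/EI
  relative rotation θ_0 = (801.9 + 157.8)/EI = 959.7/EI
A unit hogging moment at B produces rotation L₁/(3EI) + L₂/(3EI) = 4/EI.
Compatibility: M_B·(L₁+L₂)/(3EI) = θ_0, giving M_B = 239.9 kN·m (hogging).
Span BC, ΣM about C: R_B^{BC}·5 = 252.5 + 239.9, so R_B^{BC} = 98.48 kN and R_C = 101 − 98.48 = 2.516 kN.

R_C = 2.516 kN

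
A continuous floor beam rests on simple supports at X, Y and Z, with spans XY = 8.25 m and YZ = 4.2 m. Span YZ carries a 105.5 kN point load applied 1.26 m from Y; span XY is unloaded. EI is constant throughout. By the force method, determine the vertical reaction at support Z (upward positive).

R_Z = 25.3 kN

Release continuity at Y by inserting a hinge; the redundant is the internal moment M_Y. The primary structure is two simply-supported spans XY and YZ.
End slopes at the hinge Y, treating each span as simply supported:
  span YZ: point load 105.5 at a = 1.26: Pab(L + b)/(6LEI) = 110.7/EI
  relative rotation θ_0 = (0 + 110.7)/EI = 110.7/EI
A unit hogging moment at Y produces rotation L₁/(3EI) + L₂/(3EI) = 4.15/EI.
Slope continuity at Y: θ_0 = M_Y·4.15/EI, so M_Y = 110.7/4.15 = 26.68 kN·m (hogging).
Span YZ, ΣM about Z: R_Y^{YZ}·4.2 = 310.2 + 26.68, so R_Y^{YZ} = 80.2 kN and R_Z = 105.5 − 80.2 = 25.3 kN.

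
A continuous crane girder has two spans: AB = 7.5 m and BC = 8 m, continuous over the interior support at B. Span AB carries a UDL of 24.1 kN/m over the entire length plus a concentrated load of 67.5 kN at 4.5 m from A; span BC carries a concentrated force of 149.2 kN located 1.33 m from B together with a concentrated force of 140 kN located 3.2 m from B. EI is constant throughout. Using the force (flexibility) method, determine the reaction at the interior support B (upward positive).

Release continuity at B by inserting a hinge; the redundant is the internal moment M_B. The primary structure is two simply-supported spans AB and BC.
Rotations at B on the released spans (each span's end-slope, ×1/EI):
  span AB: UDL 24.1: wL³/(24EI) = 423.6/EI
  span AB: point load 67.5 at a = 4.5: Pab(L + a)/(6LEI) = 243/EI
  span BC: point load 149.2 at a = 1.33: Pab(L + b)/(6LEI) = 404.5/EI
  span BC: point load 140 at a = 3.2: Pab(L + b)/(6LEI) = 573.4/EI
  relative rotation θ_0 = (666.6 + 978)/EI = 1645/EI
A unit hogging moment at B produces rotation L₁/(3EI) + L₂/(3EI) = 5.167/EI.
Slope continuity at B: θ_0 = M_B·5.167/EI, so M_B = 1645/5.167 = 318.3 kN·m (hogging).
Span AB, ΣM about A with M_B applied at B: R_B^{AB}·7.5 = 981.6 + 318.3, so R_B^{AB} = 173.3 kN and R_A = 248.2 − 173.3 = 74.93 kN.
Span BC, ΣM about C: R_B^{BC}·8 = 1667 + 318.3, so R_B^{BC} = 248.2 kN and R_C = 289.2 − 248.2 = 41.02 kN.
R_B = 173.3 + 248.2 = 421.5 kN.

R_B = 421.5 kN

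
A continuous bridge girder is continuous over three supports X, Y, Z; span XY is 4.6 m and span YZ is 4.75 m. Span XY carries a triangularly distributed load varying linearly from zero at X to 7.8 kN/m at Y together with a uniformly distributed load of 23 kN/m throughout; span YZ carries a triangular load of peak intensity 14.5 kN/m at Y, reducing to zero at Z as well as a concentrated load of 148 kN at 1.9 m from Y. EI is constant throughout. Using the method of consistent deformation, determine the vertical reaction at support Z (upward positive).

R_Z = 46.47 kN

Release continuity at Y by inserting a hinge; the redundant is the internal moment M_Y. The primary structure is two simply-supported spans XY and YZ.
Discontinuity in slope at Y on the released structure — sum the simple-span end rotations:
  span XY: triangular load, peak 7.8: w₀L³/(45EI) = 16.87/EI
  span XY: UDL 23: wL³/(24EI) = 93.28/EI
  span YZ: triangular load, peak 14.5: w₀L³/(45EI) = 34.53/EI
  span YZ: point load 148 at a = 1.9: Pab(L + b)/(6LEI) = 213.7/EI
  relative rotation θ_0 = (110.2 + 248.2)/EI = 358.4/EI
A unit hogging moment at Y produces rotation L₁/(3EI) + L₂/(3EI) = 3.117/EI.
Compatibility: M_Y·(L₁+L₂)/(3EI) = θ_0, giving M_Y = 115 kN·m (hogging).
Span YZ, ΣM about Z: R_Y^{YZ}·4.75 = 530.9 + 115, so R_Y^{YZ} = 136 kN and R_Z = 182.4 − 136 = 46.47 kN.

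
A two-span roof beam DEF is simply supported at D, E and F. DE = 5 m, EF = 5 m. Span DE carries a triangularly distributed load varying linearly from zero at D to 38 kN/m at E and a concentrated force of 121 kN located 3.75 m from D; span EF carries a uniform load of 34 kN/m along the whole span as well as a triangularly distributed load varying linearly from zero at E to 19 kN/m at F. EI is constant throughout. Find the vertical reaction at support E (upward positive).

R_E = 314.2 kN

Release continuity at E by inserting a hinge; the redundant is the internal moment M_E. The primary structure is two simply-supported spans DE and EF.
End slopes at the hinge E, treating each span as simply supported:
  span DE: triangular load, peak 38: w₀L³/(45EI) = 105.6/EI
  span DE: point load 121 at a = 3.75: Pab(L + a)/(6LEI) = 165.4/EI
  span EF: UDL 34: wL³/(24EI) = 177.1/EI
  span EF: triangular load, peak 19: 7w₀L³/(360EI) = 46.18/EI
  relative rotation θ_0 = (271 + 223.3)/EI = 494.2/EI
A unit hogging moment at E produces rotation L₁/(3EI) + L₂/(3EI) = 3.333/EI.
Slope continuity at E: θ_0 = M_E·3.333/EI, so M_E = 494.2/3.333 = 148.3 kN·m (hogging).
Span DE, ΣM about D with M_E applied at E: R_E^{DE}·5 = 770.4 + 148.3, so R_E^{DE} = 183.7 kN and R_D = 216 − 183.7 = 32.26 kN.
Span EF, ΣM about F: R_E^{EF}·5 = 504.2 + 148.3, so R_E^{EF} = 130.5 kN and R_F = 217.5 − 130.5 = 87.01 kN.
R_E = 183.7 + 130.5 = 314.2 kN.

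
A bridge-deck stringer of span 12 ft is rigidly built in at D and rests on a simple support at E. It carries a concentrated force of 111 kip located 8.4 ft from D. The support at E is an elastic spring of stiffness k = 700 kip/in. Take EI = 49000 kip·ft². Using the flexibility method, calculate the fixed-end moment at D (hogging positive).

Choose R_E as the redundant. The primary structure is the cantilever fixed at D.
Deflection at E on the released cantilever, summing each load's contribution:
  point load 111 at a = 8.4: Pa²(3L − a)/(6EI) = 36028/EI
Flexibility coefficient — unit upward force at E: δ_{EE} = L³/(3EI) = 576/EI.
With EI = 49000 kip·ft²: δ_0 = 0.73526 ft and δ_{EE} = 0.011755 ft/kip.
Compatibility — the spring shortens by R_E/k under the reaction it provides: δ_0 − R_E·δ_{EE} = R_E/k. With 1/k = 1/(700×12) ft/kip = 0.000119 ft/kip, R_E = δ_0 / (δ_{EE} + 1/k) = 0.73526 / (0.011755 + 0.000119) = 61.92 kip.
Moment equilibrium about D: M_D = Σ(load moments about D) − R_E·L = 932.4 − 61.92×12 = 189.3 kip·ft.

M_D = 189.3 kip·ft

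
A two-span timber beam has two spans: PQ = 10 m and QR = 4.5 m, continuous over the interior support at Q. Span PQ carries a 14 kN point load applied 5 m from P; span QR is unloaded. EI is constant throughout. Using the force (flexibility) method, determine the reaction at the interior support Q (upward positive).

Insert a hinge at Q; M_Q is the redundant, and each span becomes simply supported.
End slopes at the hinge Q, treating each span as simply supported:
  span PQ: point load 14 at a = 5: Pab(L + a)/(6LEI) = 87.5/EI
  relative rotation θ_0 = (87.5 + 0)/EI = 87.5/EI
A unit hogging moment at Q produces rotation L₁/(3EI) + L₂/(3EI) = 4.833/EI.
Compatibility: M_Q·(L₁+L₂)/(3EI) = θ_0, giving M_Q = 18.1 kN·m (hogging).
Span PQ, ΣM about P with M_Q applied at Q: R_Q^{PQ}·10 = 70 + 18.1, so R_Q^{PQ} = 8.81 kN and R_P = 14 − 8.81 = 5.19 kN.
Span QR, ΣM about R: R_Q^{QR}·4.5 = 0 + 18.1, so R_Q^{QR} = 4.023 kN and R_R = 0 − 4.023 = -4.023 kN.
R_Q = 8.81 + 4.023 = 12.83 kN.

R_Q = 12.83 kN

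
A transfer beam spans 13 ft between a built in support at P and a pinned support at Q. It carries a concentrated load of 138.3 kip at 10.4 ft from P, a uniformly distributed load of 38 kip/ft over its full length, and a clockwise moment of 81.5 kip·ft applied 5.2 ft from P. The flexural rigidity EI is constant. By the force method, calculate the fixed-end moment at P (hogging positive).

M_P = 978.6 kip·ft

Remove the prop at Q; the released (primary) structure is a cantilever built in at P.
Downward deflection at the released point Q due to the loads:
  point load 138.3 at a = 10.4: Pa²(3L − a)/(6EI) = 71302/EI
  UDL 38: wL⁴/(8EI) = 135665/EI
  clockwise couple 81.5 at a = 5.2: M₀a(2L − a)/(2EI) = 4408/EI
  δ_0 = 211375/EI
Tip deflection under a unit load at Q: L³/(3EI) = 732.3/EI.
The prop prevents deflection at Q: R_Q = δ_0/δ_{QQ} = 211375/732.3 = 288.6 kip.
Moment equilibrium about P: M_P = Σ(load moments about P) − R_Q·L = 4731 − 288.6×13 = 978.6 kip·ft.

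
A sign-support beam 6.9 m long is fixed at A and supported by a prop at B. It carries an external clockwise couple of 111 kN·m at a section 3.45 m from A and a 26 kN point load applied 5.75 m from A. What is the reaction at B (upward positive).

R_B = 37.66 kN

Choose R_B as the redundant. The primary structure is the cantilever fixed at A.
Deflection at B on the released cantilever, summing each load's contribution:
  clockwise couple 111 at a = 3.45: M₀a(2L − a)/(2EI) = 1982/EI
  point load 26 at a = 5.75: Pa²(3L − a)/(6EI) = 2142/EI
  δ_0 = 4124/EI
Tip deflection under a unit load at B: L³/(3EI) = 109.5/EI.
The prop prevents deflection at B: R_B = δ_0/δ_{BB} = 4124/109.5 = 37.66 kN.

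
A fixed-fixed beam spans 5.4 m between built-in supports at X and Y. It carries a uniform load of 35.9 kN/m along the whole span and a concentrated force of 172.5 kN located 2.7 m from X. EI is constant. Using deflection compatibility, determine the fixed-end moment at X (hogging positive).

M_X = 203.7 kN·m

Take the two fixed-end moments M_X, M_Y as redundants; the released structure is the simple span XY.
End rotations of the released simple span under the applied load (×1/EI):
  at X: UDL 35.9: wL³/(24EI) = 235.5/EI
  at Y: UDL 35.9: wL³/(24EI) = 235.5/EI
  at X: point load 172.5 at a = 2.7: Pab(L + b)/(6LEI) = 314.4/EI
  at Y: point load 172.5 at a = 2.7: Pab(L + a)/(6LEI) = 314.4/EI
  θ_X0 = 549.9/EI,  θ_Y0 = 549.9/EI
Flexibility coefficients: a unit moment at one end gives L/(3EI) there and L/(6EI) at the far end, so f₁₁ = f₂₂ = 1.8/EI and f₁₂ = f₂₁ = 0.9/EI.
Compatibility — zero rotation at each built-in end:
  1.8 M_X + 0.9 M_Y = 549.9
  0.9 M_X + 1.8 M_Y = 549.9
Solving the pair gives M_X = 203.7 kN·m and M_Y = 203.7 kN·m (hogging).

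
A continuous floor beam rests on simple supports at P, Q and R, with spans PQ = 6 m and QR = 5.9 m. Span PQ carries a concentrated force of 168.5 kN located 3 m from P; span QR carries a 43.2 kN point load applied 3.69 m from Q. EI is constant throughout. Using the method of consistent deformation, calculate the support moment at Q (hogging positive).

M_Q = 115.9 kN·m

Take M_Q as the redundant. Released structure: two simple spans PQ and QR with a hinge at Q.
Rotations at Q on the released spans (each span's end-slope, ×1/EI):
  span PQ: point load 168.5 at a = 3: Pab(L + a)/(6LEI) = 379.1/EI
  span QR: point load 43.2 at a = 3.69: Pab(L + b)/(6LEI) = 80.71/EI
  relative rotation θ_0 = (379.1 + 80.71)/EI = 459.8/EI
A unit hogging moment at Q produces rotation L₁/(3EI) + L₂/(3EI) = 3.967/EI.
Compatibility: M_Q·(L₁+L₂)/(3EI) = θ_0, giving M_Q = 115.9 kN·m (hogging).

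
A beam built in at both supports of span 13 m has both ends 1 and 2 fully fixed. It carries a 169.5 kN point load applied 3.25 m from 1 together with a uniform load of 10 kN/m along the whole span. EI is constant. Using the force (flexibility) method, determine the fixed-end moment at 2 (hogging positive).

M_2 = 244.1 kN·m

Release both end moments; the primary structure is a simply-supported span 12 with redundants M_1 and M_2.
Simple-span end rotations at 1 and 2 under the given loads:
  at 1: point load 169.5 at a = 3.25: Pab(L + b)/(6LEI) = 1567/EI
  at 2: point load 169.5 at a = 3.25: Pab(L + a)/(6LEI) = 1119/EI
  at 1: UDL 10: wL³/(24EI) = 915.4/EI
  at 2: UDL 10: wL³/(24EI) = 915.4/EI
  θ_10 = 2482/EI,  θ_20 = 2034/EI
Flexibility coefficients: a unit moment at one end gives L/(3EI) there and L/(6EI) at the far end, so f₁₁ = f₂₂ = 4.333/EI and f₁₂ = f₂₁ = 2.167/EI.
Compatibility — zero rotation at each built-in end:
  4.333 M_1 + 2.167 M_2 = 2482
  2.167 M_1 + 4.333 M_2 = 2034
Solving the pair gives M_1 = 450.7 kN·m and M_2 = 244.1 kN·m (hogging).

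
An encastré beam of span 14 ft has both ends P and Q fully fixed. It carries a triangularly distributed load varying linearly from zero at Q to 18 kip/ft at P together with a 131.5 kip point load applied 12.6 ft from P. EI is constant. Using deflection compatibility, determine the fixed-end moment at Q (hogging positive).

M_Q = 266.7 kip·ft

Release both end moments; the primary structure is a simply-supported span PQ with redundants M_P and M_Q.
Simple-span end rotations at P and Q under the given loads:
  at P: triangular load, peak 18: w₀L³/(45EI) = 1098/EI
  at Q: triangular load, peak 18: 7w₀L³/(360EI) = 960.4/EI
  at P: point load 131.5 at a = 12.6: Pab(L + b)/(6LEI) = 425.3/EI
  at Q: point load 131.5 at a = 12.6: Pab(L + a)/(6LEI) = 734.6/EI
  θ_P0 = 1523/EI,  θ_Q0 = 1695/EI
Flexibility coefficients: a unit moment at one end gives L/(3EI) there and L/(6EI) at the far end, so f₁₁ = f₂₂ = 4.667/EI and f₁₂ = f₂₁ = 2.333/EI.
Compatibility — zero rotation at each built-in end:
  4.667 M_P + 2.333 M_Q = 1523
  2.333 M_P + 4.667 M_Q = 1695
Solving the pair gives M_P = 193 kip·ft and M_Q = 266.7 kip·ft (hogging).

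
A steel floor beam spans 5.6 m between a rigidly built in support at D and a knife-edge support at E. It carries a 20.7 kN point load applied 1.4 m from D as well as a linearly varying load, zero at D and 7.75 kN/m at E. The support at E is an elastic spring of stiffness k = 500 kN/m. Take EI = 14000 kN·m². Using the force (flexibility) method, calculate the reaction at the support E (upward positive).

Release the roller at E. Primary structure: cantilever fixed at D.
Deflection at E on the released cantilever, summing each load's contribution:
  point load 20.7 at a = 1.4: Pa²(3L − a)/(6EI) = 104.1/EI
  triangular load, peak 7.75 at the free end: 11w₀L⁴/(120EI) = 698.7/EI
  δ_0 = 802.8/EI
Tip deflection under a unit load at E: L³/(3EI) = 58.54/EI.
With EI = 14000 kN·m²: δ_0 = 0.057342 m and δ_{EE} = 0.004181 m/kN.
Compatibility — the spring shortens by R_E/k under the reaction it provides: δ_0 − R_E·δ_{EE} = R_E/k. With 1/k = 0.002 m/kN, R_E = δ_0 / (δ_{EE} + 1/k) = 0.057342 / (0.004181 + 0.002) = 9.277 kN.

R_E = 9.277 kN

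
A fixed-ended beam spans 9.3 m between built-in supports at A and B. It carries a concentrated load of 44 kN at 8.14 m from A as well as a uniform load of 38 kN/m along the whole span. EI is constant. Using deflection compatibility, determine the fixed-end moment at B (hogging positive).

M_B = 313 kN·m

Take the two fixed-end moments M_A, M_B as redundants; the released structure is the simple span AB.
Simple-span end rotations at A and B under the given loads:
  at A: point load 44 at a = 8.14: Pab(L + b)/(6LEI) = 77.88/EI
  at B: point load 44 at a = 8.14: Pab(L + a)/(6LEI) = 129.9/EI
  at A: UDL 38: wL³/(24EI) = 1274/EI
  at B: UDL 38: wL³/(24EI) = 1274/EI
  θ_A0 = 1351/EI,  θ_B0 = 1403/EI
Flexibility coefficients: a unit moment at one end gives L/(3EI) there and L/(6EI) at the far end, so f₁₁ = f₂₂ = 3.1/EI and f₁₂ = f₂₁ = 1.55/EI.
Compatibility — zero rotation at each built-in end:
  3.1 M_A + 1.55 M_B = 1351
  1.55 M_A + 3.1 M_B = 1403
Solving the pair gives M_A = 279.5 kN·m and M_B = 313 kN·m (hogging).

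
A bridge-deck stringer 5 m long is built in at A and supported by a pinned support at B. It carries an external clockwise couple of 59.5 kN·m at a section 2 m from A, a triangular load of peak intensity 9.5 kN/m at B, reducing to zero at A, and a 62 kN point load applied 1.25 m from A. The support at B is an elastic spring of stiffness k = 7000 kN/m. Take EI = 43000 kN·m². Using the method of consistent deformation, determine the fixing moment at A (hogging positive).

Take the reaction at B as the redundant and release it; the primary structure is a cantilever fixed at A.
Downward deflection at the released point B due to the loads:
  clockwise couple 59.5 at a = 2: M₀a(2L − a)/(2EI) = 476/EI
  triangular load, peak 9.5 at the free end: 11w₀L⁴/(120EI) = 544.3/EI
  point load 62 at a = 1.25: Pa²(3L − a)/(6EI) = 222/EI
  δ_0 = 1242/EI
Tip deflection under a unit load at B: L³/(3EI) = 41.67/EI.
With EI = 43000 kN·m²: δ_0 = 0.02889 m and δ_{BB} = 0.000969 m/kN.
Compatibility — the spring shortens by R_B/k under the reaction it provides: δ_0 − R_B·δ_{BB} = R_B/k. With 1/k = 0.000143 m/kN, R_B = δ_0 / (δ_{BB} + 1/k) = 0.02889 / (0.000969 + 0.000143) = 25.98 kN.
Moment equilibrium about A: M_A = Σ(load moments about A) − R_B·L = 216.2 − 25.98×5 = 86.25 kN·m.

M_A = 86.25 kN·m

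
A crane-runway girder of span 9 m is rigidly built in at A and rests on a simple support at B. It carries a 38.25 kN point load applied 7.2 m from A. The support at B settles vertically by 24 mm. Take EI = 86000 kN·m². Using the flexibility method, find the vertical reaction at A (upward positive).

Release the roller at B. Primary structure: cantilever fixed at A.
Primary-structure tip deflection at B by superposition:
  point load 38.25 at a = 7.2: Pa²(3L − a)/(6EI) = 6544/EI
Flexibility coefficient — unit upward force at B: δ_{BB} = L³/(3EI) = 243/EI.
With EI = 86000 kN·m²: δ_0 = 0.076087 m and δ_{BB} = 0.002826 m/kN.
Compatibility — the beam at B must follow the support down by 0.024 m: δ_0 − R_B·δ_{BB} = 0.024, so R_B = (0.076087 − 0.024)/0.002826 = 18.43 kN.
Vertical equilibrium: R_A = ΣP − R_B = 38.25 − 18.43 = 19.82 kN.

R_A = 19.82 kN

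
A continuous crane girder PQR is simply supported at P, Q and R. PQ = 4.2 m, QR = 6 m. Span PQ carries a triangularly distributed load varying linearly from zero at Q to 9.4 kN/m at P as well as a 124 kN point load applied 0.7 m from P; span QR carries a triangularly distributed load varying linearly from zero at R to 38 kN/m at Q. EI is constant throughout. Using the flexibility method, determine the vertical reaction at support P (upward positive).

R_P = 98.64 kN

Release continuity at Q by inserting a hinge; the redundant is the internal moment M_Q. The primary structure is two simply-supported spans PQ and QR.
Discontinuity in slope at Q on the released structure — sum the simple-span end rotations:
  span PQ: triangular load, peak 9.4: 7w₀L³/(360EI) = 13.54/EI
  span PQ: point load 124 at a = 0.7: Pab(L + a)/(6LEI) = 59.07/EI
  span QR: triangular load, peak 38: w₀L³/(45EI) = 182.4/EI
  relative rotation θ_0 = (72.61 + 182.4)/EI = 255/EI
A unit hogging moment at Q produces rotation L₁/(3EI) + L₂/(3EI) = 3.4/EI.
Slope continuity at Q: θ_0 = M_Q·3.4/EI, so M_Q = 255/3.4 = 75 kN·m (hogging).
Span PQ, ΣM about P with M_Q applied at Q: R_Q^{PQ}·4.2 = 114.4 + 75, so R_Q^{PQ} = 45.1 kN and R_P = 143.7 − 45.1 = 98.64 kN.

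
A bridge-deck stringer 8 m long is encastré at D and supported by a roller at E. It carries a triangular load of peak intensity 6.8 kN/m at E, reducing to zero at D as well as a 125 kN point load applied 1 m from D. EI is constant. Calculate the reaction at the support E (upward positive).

R_E = 17.77 kN

Remove the prop at E; the released (primary) structure is a cantilever built in at D.
Downward deflection at the released point E due to the loads:
  triangular load, peak 6.8 at the free end: 11w₀L⁴/(120EI) = 2553/EI
  point load 125 at a = 1: Pa²(3L − a)/(6EI) = 479.2/EI
  δ_0 = 3032/EI
Tip deflection under a unit load at E: L³/(3EI) = 170.7/EI.
The prop prevents deflection at E: R_E = δ_0/δ_{EE} = 3032/170.7 = 17.77 kN.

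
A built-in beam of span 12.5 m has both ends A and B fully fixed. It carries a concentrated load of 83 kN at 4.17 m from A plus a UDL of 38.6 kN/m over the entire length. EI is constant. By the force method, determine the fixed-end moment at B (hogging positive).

Take the two fixed-end moments M_A, M_B as redundants; the released structure is the simple span AB.
Simple-span end rotations at A and B under the given loads:
  at A: point load 83 at a = 4.17: Pab(L + b)/(6LEI) = 800.7/EI
  at B: point load 83 at a = 4.17: Pab(L + a)/(6LEI) = 640.8/EI
  at A: UDL 38.6: wL³/(24EI) = 3141/EI
  at B: UDL 38.6: wL³/(24EI) = 3141/EI
  θ_A0 = 3942/EI,  θ_B0 = 3782/EI
Flexibility coefficients: a unit moment at one end gives L/(3EI) there and L/(6EI) at the far end, so f₁₁ = f₂₂ = 4.167/EI and f₁₂ = f₂₁ = 2.083/EI.
Compatibility — zero rotation at each built-in end:
  4.167 M_A + 2.083 M_B = 3942
  2.083 M_A + 4.167 M_B = 3782
Solving the pair gives M_A = 656.3 kN·m and M_B = 579.5 kN·m (hogging).

M_B = 579.5 kN·m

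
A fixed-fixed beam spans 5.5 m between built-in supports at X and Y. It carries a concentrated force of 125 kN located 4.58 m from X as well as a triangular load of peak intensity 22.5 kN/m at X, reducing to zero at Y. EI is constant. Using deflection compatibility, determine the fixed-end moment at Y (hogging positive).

M_Y = 102.4 kN·m

Take the two fixed-end moments M_X, M_Y as redundants; the released structure is the simple span XY.
End rotations of the released simple span under the applied load (×1/EI):
  at X: point load 125 at a = 4.58: Pab(L + b)/(6LEI) = 102.5/EI
  at Y: point load 125 at a = 4.58: Pab(L + a)/(6LEI) = 160.9/EI
  at X: triangular load, peak 22.5: w₀L³/(45EI) = 83.19/EI
  at Y: triangular load, peak 22.5: 7w₀L³/(360EI) = 72.79/EI
  θ_X0 = 185.7/EI,  θ_Y0 = 233.7/EI
Flexibility coefficients: a unit moment at one end gives L/(3EI) there and L/(6EI) at the far end, so f₁₁ = f₂₂ = 1.833/EI and f₁₂ = f₂₁ = 0.9167/EI.
Compatibility — zero rotation at each built-in end:
  1.833 M_X + 0.9167 M_Y = 185.7
  0.9167 M_X + 1.833 M_Y = 233.7
Solving the pair gives M_X = 50.05 kN·m and M_Y = 102.4 kN·m (hogging).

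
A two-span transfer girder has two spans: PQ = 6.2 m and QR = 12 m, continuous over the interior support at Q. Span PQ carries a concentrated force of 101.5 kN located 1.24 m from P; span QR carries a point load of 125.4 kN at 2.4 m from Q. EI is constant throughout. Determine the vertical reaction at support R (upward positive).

R_R = 11.46 kN

Release continuity at Q by inserting a hinge; the redundant is the internal moment M_Q. The primary structure is two simply-supported spans PQ and QR.
Discontinuity in slope at Q on the released structure — sum the simple-span end rotations:
  span PQ: point load 101.5 at a = 1.24: Pab(L + a)/(6LEI) = 124.9/EI
  span QR: point load 125.4 at a = 2.4: Pab(L + b)/(6LEI) = 866.8/EI
  relative rotation θ_0 = (124.9 + 866.8)/EI = 991.6/EI
A unit hogging moment at Q produces rotation L₁/(3EI) + L₂/(3EI) = 6.067/EI.
Compatibility: M_Q·(L₁+L₂)/(3EI) = θ_0, giving M_Q = 163.5 kN·m (hogging).
Span QR, ΣM about R: R_Q^{QR}·12 = 1204 + 163.5, so R_Q^{QR} = 113.9 kN and R_R = 125.4 − 113.9 = 11.46 kN.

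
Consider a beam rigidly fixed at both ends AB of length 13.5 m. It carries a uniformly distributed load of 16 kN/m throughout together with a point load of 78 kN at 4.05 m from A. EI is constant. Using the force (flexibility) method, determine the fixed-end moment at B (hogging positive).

Release both end moments; the primary structure is a simply-supported span AB with redundants M_A and M_B.
Simple-span end rotations at A and B under the given loads:
  at A: UDL 16: wL³/(24EI) = 1640/EI
  at B: UDL 16: wL³/(24EI) = 1640/EI
  at A: point load 78 at a = 4.05: Pab(L + b)/(6LEI) = 845.8/EI
  at B: point load 78 at a = 4.05: Pab(L + a)/(6LEI) = 646.8/EI
  θ_A0 = 2486/EI,  θ_B0 = 2287/EI
Flexibility coefficients: a unit moment at one end gives L/(3EI) there and L/(6EI) at the far end, so f₁₁ = f₂₂ = 4.5/EI and f₁₂ = f₂₁ = 2.25/EI.
Compatibility — zero rotation at each built-in end:
  4.5 M_A + 2.25 M_B = 2486
  2.25 M_A + 4.5 M_B = 2287
Solving the pair gives M_A = 397.8 kN·m and M_B = 309.3 kN·m (hogging).

M_B = 309.3 kN·m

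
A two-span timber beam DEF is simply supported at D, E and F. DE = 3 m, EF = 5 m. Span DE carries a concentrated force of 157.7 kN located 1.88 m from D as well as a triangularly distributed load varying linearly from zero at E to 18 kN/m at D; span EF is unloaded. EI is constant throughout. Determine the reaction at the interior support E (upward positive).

R_E = 127.7 kN

Insert a hinge at E; M_E is the redundant, and each span becomes simply supported.
Rotations at E on the released spans (each span's end-slope, ×1/EI):
  span DE: point load 157.7 at a = 1.88: Pab(L + a)/(6LEI) = 90.02/EI
  span DE: triangular load, peak 18: 7w₀L³/(360EI) = 9.45/EI
  relative rotation θ_0 = (99.47 + 0)/EI = 99.47/EI
A unit hogging moment at E produces rotation L₁/(3EI) + L₂/(3EI) = 2.667/EI.
Compatibility: M_E·(L₁+L₂)/(3EI) = θ_0, giving M_E = 37.3 kN·m (hogging).
Span DE, ΣM about D with M_E applied at E: R_E^{DE}·3 = 323.5 + 37.3, so R_E^{DE} = 120.3 kN and R_D = 184.7 − 120.3 = 64.44 kN.
Span EF, ΣM about F: R_E^{EF}·5 = 0 + 37.3, so R_E^{EF} = 7.46 kN and R_F = 0 − 7.46 = -7.46 kN.
R_E = 120.3 + 7.46 = 127.7 kN.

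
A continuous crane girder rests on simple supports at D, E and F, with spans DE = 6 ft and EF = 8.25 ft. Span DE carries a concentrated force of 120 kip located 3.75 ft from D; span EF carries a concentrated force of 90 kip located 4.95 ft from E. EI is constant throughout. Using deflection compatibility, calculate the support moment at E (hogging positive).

M_E = 129.9 kip·ft

Take M_E as the redundant. Released structure: two simple spans DE and EF with a hinge at E.
Discontinuity in slope at E on the released structure — sum the simple-span end rotations:
  span DE: point load 120 at a = 3.75: Pab(L + a)/(6LEI) = 274.2/EI
  span EF: point load 90 at a = 4.95: Pab(L + b)/(6LEI) = 343/EI
  relative rotation θ_0 = (274.2 + 343)/EI = 617.3/EI
A unit hogging moment at E produces rotation L₁/(3EI) + L₂/(3EI) = 4.75/EI.
Slope continuity at E: θ_0 = M_E·4.75/EI, so M_E = 617.3/4.75 = 129.9 kip·ft (hogging).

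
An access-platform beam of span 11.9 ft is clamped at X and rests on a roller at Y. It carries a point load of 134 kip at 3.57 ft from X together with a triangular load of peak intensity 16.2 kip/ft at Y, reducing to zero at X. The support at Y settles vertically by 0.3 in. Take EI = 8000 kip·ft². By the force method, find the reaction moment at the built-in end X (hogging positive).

M_X = 422.7 kip·ft

Take the reaction at Y as the redundant and release it; the primary structure is a cantilever fixed at X.
Downward deflection at the released point Y due to the loads:
  point load 134 at a = 3.57: Pa²(3L − a)/(6EI) = 9145/EI
  triangular load, peak 16.2 at the free end: 11w₀L⁴/(120EI) = 29779/EI
  δ_0 = 38925/EI
Tip deflection under a unit load at Y: L³/(3EI) = 561.7/EI.
With EI = 8000 kip·ft²: δ_0 = 4.8656 ft and δ_{YY} = 0.070215 ft/kip.
Compatibility — the beam at Y must follow the support down by 0.025 ft: δ_0 − R_Y·δ_{YY} = 0.025, so R_Y = (4.8656 − 0.025)/0.070215 = 68.94 kip.
Moment equilibrium about X: M_X = Σ(load moments about X) − R_Y·L = 1243 − 68.94×11.9 = 422.7 kip·ft.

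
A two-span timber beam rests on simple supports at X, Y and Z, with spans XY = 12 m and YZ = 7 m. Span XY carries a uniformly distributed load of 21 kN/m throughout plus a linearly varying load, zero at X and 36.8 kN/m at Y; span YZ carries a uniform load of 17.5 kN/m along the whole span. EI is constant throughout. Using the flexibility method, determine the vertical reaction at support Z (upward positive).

Take M_Y as the redundant. Released structure: two simple spans XY and YZ with a hinge at Y.
End slopes at the hinge Y, treating each span as simply supported:
  span XY: UDL 21: wL³/(24EI) = 1512/EI
  span XY: triangular load, peak 36.8: w₀L³/(45EI) = 1413/EI
  span YZ: UDL 17.5: wL³/(24EI) = 250.1/EI
  relative rotation θ_0 = (2925 + 250.1)/EI = 3175/EI
A unit hogging moment at Y produces rotation L₁/(3EI) + L₂/(3EI) = 6.333/EI.
Slope continuity at Y: θ_0 = M_Y·6.333/EI, so M_Y = 3175/6.333 = 501.4 kN·m (hogging).
Span YZ, ΣM about Z: R_Y^{YZ}·7 = 428.8 + 501.4, so R_Y^{YZ} = 132.9 kN and R_Z = 122.5 − 132.9 = -10.37 kN.

R_Z = -10.37 kN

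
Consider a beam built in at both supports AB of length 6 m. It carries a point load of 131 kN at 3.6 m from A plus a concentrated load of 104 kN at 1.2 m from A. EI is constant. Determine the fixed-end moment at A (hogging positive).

Release both end moments; the primary structure is a simply-supported span AB with redundants M_A and M_B.
End rotations of the released simple span under the applied load (×1/EI):
  at A: point load 131 at a = 3.6: Pab(L + b)/(6LEI) = 264.1/EI
  at B: point load 131 at a = 3.6: Pab(L + a)/(6LEI) = 301.8/EI
  at A: point load 104 at a = 1.2: Pab(L + b)/(6LEI) = 179.7/EI
  at B: point load 104 at a = 1.2: Pab(L + a)/(6LEI) = 119.8/EI
  θ_A0 = 443.8/EI,  θ_B0 = 421.6/EI
Flexibility coefficients: a unit moment at one end gives L/(3EI) there and L/(6EI) at the far end, so f₁₁ = f₂₂ = 2/EI and f₁₂ = f₂₁ = 1/EI.
Compatibility — zero rotation at each built-in end:
  2 M_A + 1 M_B = 443.8
  1 M_A + 2 M_B = 421.6
Solving the pair gives M_A = 155.3 kN·m and M_B = 133.2 kN·m (hogging).

M_A = 155.3 kN·m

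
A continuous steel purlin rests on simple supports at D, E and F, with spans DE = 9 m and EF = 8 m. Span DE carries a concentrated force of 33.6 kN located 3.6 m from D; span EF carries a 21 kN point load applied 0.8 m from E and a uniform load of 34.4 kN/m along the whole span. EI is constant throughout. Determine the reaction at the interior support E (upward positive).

R_E = 208.5 kN

Take M_E as the redundant. Released structure: two simple spans DE and EF with a hinge at E.
Discontinuity in slope at E on the released structure — sum the simple-span end rotations:
  span DE: point load 33.6 at a = 3.6: Pab(L + a)/(6LEI) = 152.4/EI
  span EF: point load 21 at a = 0.8: Pab(L + b)/(6LEI) = 38.3/EI
  span EF: UDL 34.4: wL³/(24EI) = 733.9/EI
  relative rotation θ_0 = (152.4 + 772.2)/EI = 924.6/EI
A unit hogging moment at E produces rotation L₁/(3EI) + L₂/(3EI) = 5.667/EI.
Slope continuity at E: θ_0 = M_E·5.667/EI, so M_E = 924.6/5.667 = 163.2 kN·m (hogging).
Span DE, ΣM about D with M_E applied at E: R_E^{DE}·9 = 121 + 163.2, so R_E^{DE} = 31.57 kN and R_D = 33.6 − 31.57 = 2.031 kN.
Span EF, ΣM about F: R_E^{EF}·8 = 1252 + 163.2, so R_E^{EF} = 176.9 kN and R_F = 296.2 − 176.9 = 119.3 kN.
R_E = 31.57 + 176.9 = 208.5 kN.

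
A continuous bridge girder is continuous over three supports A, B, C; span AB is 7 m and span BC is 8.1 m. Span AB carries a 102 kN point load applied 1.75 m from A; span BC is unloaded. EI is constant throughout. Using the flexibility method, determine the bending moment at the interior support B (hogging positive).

M_B = 38.79 kN·m

Take M_B as the redundant. Released structure: two simple spans AB and BC with a hinge at B.
End slopes at the hinge B, treating each span as simply supported:
  span AB: point load 102 at a = 1.75: Pab(L + a)/(6LEI) = 195.2/EI
  relative rotation θ_0 = (195.2 + 0)/EI = 195.2/EI
A unit hogging moment at B produces rotation L₁/(3EI) + L₂/(3EI) = 5.033/EI.
Compatibility: M_B·(L₁+L₂)/(3EI) = θ_0, giving M_B = 38.79 kN·m (hogging).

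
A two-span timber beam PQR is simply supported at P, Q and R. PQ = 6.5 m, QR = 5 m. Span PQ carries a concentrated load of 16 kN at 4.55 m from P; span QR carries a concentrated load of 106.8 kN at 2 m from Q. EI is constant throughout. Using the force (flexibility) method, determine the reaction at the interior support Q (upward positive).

R_Q = 94.77 kN

Take M_Q as the redundant. Released structure: two simple spans PQ and QR with a hinge at Q.
Discontinuity in slope at Q on the released structure — sum the simple-span end rotations:
  span PQ: point load 16 at a = 4.55: Pab(L + a)/(6LEI) = 40.22/EI
  span QR: point load 106.8 at a = 2: Pab(L + b)/(6LEI) = 170.9/EI
  relative rotation θ_0 = (40.22 + 170.9)/EI = 211.1/EI
A unit hogging moment at Q produces rotation L₁/(3EI) + L₂/(3EI) = 3.833/EI.
Compatibility: M_Q·(L₁+L₂)/(3EI) = θ_0, giving M_Q = 55.07 kN·m (hogging).
Span PQ, ΣM about P with M_Q applied at Q: R_Q^{PQ}·6.5 = 72.8 + 55.07, so R_Q^{PQ} = 19.67 kN and R_P = 16 − 19.67 = -3.672 kN.
Span QR, ΣM about R: R_Q^{QR}·5 = 320.4 + 55.07, so R_Q^{QR} = 75.09 kN and R_R = 106.8 − 75.09 = 31.71 kN.
R_Q = 19.67 + 75.09 = 94.77 kN.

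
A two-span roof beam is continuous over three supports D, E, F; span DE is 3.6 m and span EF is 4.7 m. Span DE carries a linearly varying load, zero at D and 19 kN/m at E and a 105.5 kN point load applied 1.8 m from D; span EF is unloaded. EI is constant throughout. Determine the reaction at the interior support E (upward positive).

R_E = 94.19 kN

Release continuity at E by inserting a hinge; the redundant is the internal moment M_E. The primary structure is two simply-supported spans DE and EF.
End slopes at the hinge E, treating each span as simply supported:
  span DE: triangular load, peak 19: w₀L³/(45EI) = 19.7/EI
  span DE: point load 105.5 at a = 1.8: Pab(L + a)/(6LEI) = 85.45/EI
  relative rotation θ_0 = (105.2 + 0)/EI = 105.2/EI
A unit hogging moment at E produces rotation L₁/(3EI) + L₂/(3EI) = 2.767/EI.
Slope continuity at E: θ_0 = M_E·2.767/EI, so M_E = 105.2/2.767 = 38.01 kN·m (hogging).
Span DE, ΣM about D with M_E applied at E: R_E^{DE}·3.6 = 272 + 38.01, so R_E^{DE} = 86.11 kN and R_D = 139.7 − 86.11 = 53.59 kN.
Span EF, ΣM about F: R_E^{EF}·4.7 = 0 + 38.01, so R_E^{EF} = 8.087 kN and R_F = 0 − 8.087 = -8.087 kN.
R_E = 86.11 + 8.087 = 94.19 kN.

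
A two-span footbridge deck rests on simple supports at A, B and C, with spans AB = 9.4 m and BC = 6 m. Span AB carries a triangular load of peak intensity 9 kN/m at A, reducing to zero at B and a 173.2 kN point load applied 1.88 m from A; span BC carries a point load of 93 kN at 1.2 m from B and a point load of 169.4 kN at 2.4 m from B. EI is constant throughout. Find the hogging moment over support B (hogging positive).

M_B = 231.1 kN·m

Take M_B as the redundant. Released structure: two simple spans AB and BC with a hinge at B.
End slopes at the hinge B, treating each span as simply supported:
  span AB: triangular load, peak 9: 7w₀L³/(360EI) = 145.4/EI
  span AB: point load 173.2 at a = 1.88: Pab(L + a)/(6LEI) = 489.7/EI
  span BC: point load 93 at a = 1.2: Pab(L + b)/(6LEI) = 160.7/EI
  span BC: point load 169.4 at a = 2.4: Pab(L + b)/(6LEI) = 390.3/EI
  relative rotation θ_0 = (635.1 + 551)/EI = 1186/EI
A unit hogging moment at B produces rotation L₁/(3EI) + L₂/(3EI) = 5.133/EI.
Compatibility: M_B·(L₁+L₂)/(3EI) = θ_0, giving M_B = 231.1 kN·m (hogging).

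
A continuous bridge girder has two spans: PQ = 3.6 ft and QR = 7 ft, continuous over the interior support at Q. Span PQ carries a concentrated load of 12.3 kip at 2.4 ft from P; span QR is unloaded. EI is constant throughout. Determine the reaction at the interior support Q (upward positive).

Take M_Q as the redundant. Released structure: two simple spans PQ and QR with a hinge at Q.
Discontinuity in slope at Q on the released structure — sum the simple-span end rotations:
  span PQ: point load 12.3 at a = 2.4: Pab(L + a)/(6LEI) = 9.84/EI
  relative rotation θ_0 = (9.84 + 0)/EI = 9.84/EI
A unit hogging moment at Q produces rotation L₁/(3EI) + L₂/(3EI) = 3.533/EI.
Slope continuity at Q: θ_0 = M_Q·3.533/EI, so M_Q = 9.84/3.533 = 2.785 kip·ft (hogging).
Span PQ, ΣM about P with M_Q applied at Q: R_Q^{PQ}·3.6 = 29.52 + 2.785, so R_Q^{PQ} = 8.974 kip and R_P = 12.3 − 8.974 = 3.326 kip.
Span QR, ΣM about R: R_Q^{QR}·7 = 0 + 2.785, so R_Q^{QR} = 0.3978 kip and R_R = 0 − 0.3978 = -0.3978 kip.
R_Q = 8.974 + 0.3978 = 9.371 kip.

R_Q = 9.371 kip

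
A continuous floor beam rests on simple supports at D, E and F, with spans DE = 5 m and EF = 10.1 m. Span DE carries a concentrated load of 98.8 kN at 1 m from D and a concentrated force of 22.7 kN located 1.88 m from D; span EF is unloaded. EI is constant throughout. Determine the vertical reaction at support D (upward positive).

Release continuity at E by inserting a hinge; the redundant is the internal moment M_E. The primary structure is two simply-supported spans DE and EF.
End slopes at the hinge E, treating each span as simply supported:
  span DE: point load 98.8 at a = 1: Pab(L + a)/(6LEI) = 79.04/EI
  span DE: point load 22.7 at a = 1.88: Pab(L + a)/(6LEI) = 30.54/EI
  relative rotation θ_0 = (109.6 + 0)/EI = 109.6/EI
A unit hogging moment at E produces rotation L₁/(3EI) + L₂/(3EI) = 5.033/EI.
Slope continuity at E: θ_0 = M_E·5.033/EI, so M_E = 109.6/5.033 = 21.77 kN·m (hogging).
Span DE, ΣM about D with M_E applied at E: R_E^{DE}·5 = 141.5 + 21.77, so R_E^{DE} = 32.65 kN and R_D = 121.5 − 32.65 = 88.85 kN.

R_D = 88.85 kN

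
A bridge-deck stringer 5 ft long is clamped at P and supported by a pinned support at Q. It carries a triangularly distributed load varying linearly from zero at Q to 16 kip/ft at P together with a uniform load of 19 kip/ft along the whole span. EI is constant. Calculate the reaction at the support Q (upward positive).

R_Q = 43.62 kip

Choose R_Q as the redundant. The primary structure is the cantilever fixed at P.
Free-end deflection of the primary structure under the applied loading (downward +):
  triangular load, peak 16 at the fixed end: w₀L⁴/(30EI) = 333.3/EI
  UDL 19: wL⁴/(8EI) = 1484/EI
  δ_0 = 1818/EI
Tip deflection under a unit load at Q: L³/(3EI) = 41.67/EI.
The prop prevents deflection at Q: R_Q = δ_0/δ_{QQ} = 1818/41.67 = 43.62 kip.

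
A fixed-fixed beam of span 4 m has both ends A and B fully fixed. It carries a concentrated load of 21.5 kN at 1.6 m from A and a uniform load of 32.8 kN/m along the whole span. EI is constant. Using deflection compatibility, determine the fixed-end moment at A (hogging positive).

Release both end moments; the primary structure is a simply-supported span AB with redundants M_A and M_B.
End rotations of the released simple span under the applied load (×1/EI):
  at A: point load 21.5 at a = 1.6: Pab(L + b)/(6LEI) = 22.02/EI
  at B: point load 21.5 at a = 1.6: Pab(L + a)/(6LEI) = 19.26/EI
  at A: UDL 32.8: wL³/(24EI) = 87.47/EI
  at B: UDL 32.8: wL³/(24EI) = 87.47/EI
  θ_A0 = 109.5/EI,  θ_B0 = 106.7/EI
Flexibility coefficients: a unit moment at one end gives L/(3EI) there and L/(6EI) at the far end, so f₁₁ = f₂₂ = 1.333/EI and f₁₂ = f₂₁ = 0.6667/EI.
Compatibility — zero rotation at each built-in end:
  1.333 M_A + 0.6667 M_B = 109.5
  0.6667 M_A + 1.333 M_B = 106.7
Solving the pair gives M_A = 56.12 kN·m and M_B = 51.99 kN·m (hogging).

M_A = 56.12 kN·m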